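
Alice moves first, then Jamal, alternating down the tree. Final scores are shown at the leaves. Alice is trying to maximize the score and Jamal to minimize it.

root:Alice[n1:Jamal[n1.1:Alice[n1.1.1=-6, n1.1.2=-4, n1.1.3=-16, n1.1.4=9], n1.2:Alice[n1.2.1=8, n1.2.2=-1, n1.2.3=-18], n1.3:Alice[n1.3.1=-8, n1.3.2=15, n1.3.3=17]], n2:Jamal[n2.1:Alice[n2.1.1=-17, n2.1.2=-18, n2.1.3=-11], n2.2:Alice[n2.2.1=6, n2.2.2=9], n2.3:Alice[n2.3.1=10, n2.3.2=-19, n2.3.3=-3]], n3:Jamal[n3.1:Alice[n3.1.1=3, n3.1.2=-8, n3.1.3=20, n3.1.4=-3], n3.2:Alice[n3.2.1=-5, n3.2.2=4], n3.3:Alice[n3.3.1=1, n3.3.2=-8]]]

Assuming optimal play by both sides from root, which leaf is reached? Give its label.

n1.2.1

n1.1 (Alice): max(-6, -4, -16, 9) = 9
n1.2 (Alice): max(8, -1, -18) = 8
n1.3 (Alice): max(-8, 15, 17) = 17
n1 (Jamal): min(9, 8, 17) = 8
n2.1 (Alice): max(-17, -18, -11) = -11
n2.2 (Alice): max(6, 9) = 9
n2.3 (Alice): max(10, -19, -3) = 10
n2 (Jamal): min(-11, 9, 10) = -11
n3.1 (Alice): max(3, -8, 20, -3) = 20
n3.2 (Alice): max(-5, 4) = 4
n3.3 (Alice): max(1, -8) = 1
n3 (Jamal): min(20, 4, 1) = 1
root (Alice): max(8, -11, 1) = 8
At root, Alice picks n1 (highest: 8).
At n1, Jamal picks n1.2 (lowest: 8).
At n1.2, Alice picks n1.2.1 (highest: 8).
Terminal value 8.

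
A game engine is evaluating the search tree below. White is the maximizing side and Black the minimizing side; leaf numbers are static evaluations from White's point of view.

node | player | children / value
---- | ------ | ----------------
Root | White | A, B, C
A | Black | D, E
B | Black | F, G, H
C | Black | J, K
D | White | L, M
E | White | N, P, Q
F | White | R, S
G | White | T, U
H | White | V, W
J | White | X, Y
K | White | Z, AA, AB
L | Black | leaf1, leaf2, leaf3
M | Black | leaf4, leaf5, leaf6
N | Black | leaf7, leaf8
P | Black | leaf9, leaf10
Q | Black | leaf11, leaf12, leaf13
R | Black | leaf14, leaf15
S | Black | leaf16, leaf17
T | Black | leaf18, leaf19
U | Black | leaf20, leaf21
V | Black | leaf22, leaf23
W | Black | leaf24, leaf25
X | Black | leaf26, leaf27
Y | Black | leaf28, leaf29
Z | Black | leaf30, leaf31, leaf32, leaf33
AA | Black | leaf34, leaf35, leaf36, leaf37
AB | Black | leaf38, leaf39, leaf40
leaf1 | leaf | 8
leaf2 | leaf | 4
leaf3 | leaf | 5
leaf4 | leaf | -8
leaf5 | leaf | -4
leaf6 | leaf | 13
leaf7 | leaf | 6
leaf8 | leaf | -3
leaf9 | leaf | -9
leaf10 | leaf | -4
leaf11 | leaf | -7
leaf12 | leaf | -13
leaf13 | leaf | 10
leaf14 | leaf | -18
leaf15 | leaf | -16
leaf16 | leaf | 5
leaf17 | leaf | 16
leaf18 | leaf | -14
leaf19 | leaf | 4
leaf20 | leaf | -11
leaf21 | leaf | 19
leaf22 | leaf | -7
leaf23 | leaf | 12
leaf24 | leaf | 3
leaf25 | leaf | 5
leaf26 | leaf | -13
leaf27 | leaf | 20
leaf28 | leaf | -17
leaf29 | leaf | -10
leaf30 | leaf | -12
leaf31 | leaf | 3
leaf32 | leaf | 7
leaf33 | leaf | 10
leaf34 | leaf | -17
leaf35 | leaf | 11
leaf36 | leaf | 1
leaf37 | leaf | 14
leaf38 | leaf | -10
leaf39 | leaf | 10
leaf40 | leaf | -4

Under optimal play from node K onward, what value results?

-10

Z (Black): min(-12, 3, 7, 10) = -12
AA (Black): min(-17, 11, 1, 14) = -17
AB (Black): min(-10, 10, -4) = -10
K (White): max(-12, -17, -10) = -10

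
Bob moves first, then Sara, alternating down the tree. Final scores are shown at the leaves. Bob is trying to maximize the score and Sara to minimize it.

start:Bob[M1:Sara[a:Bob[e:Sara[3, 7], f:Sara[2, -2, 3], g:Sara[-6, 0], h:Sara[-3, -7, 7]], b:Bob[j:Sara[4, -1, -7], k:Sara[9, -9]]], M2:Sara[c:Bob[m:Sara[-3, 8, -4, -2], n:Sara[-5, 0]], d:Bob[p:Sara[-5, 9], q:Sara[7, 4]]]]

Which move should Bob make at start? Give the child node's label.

M2

e (Sara): min(3, 7) = 3
f (Sara): min(2, -2, 3) = -2
g (Sara): min(-6, 0) = -6
h (Sara): min(-3, -7, 7) = -7
a (Bob): max(3, -2, -6, -7) = 3
j (Sara): min(4, -1, -7) = -7
k (Sara): min(9, -9) = -9
b (Bob): max(-7, -9) = -7
M1 (Sara): min(3, -7) = -7
m (Sara): min(-3, 8, -4, -2) = -4
n (Sara): min(-5, 0) = -5
c (Bob): max(-4, -5) = -4
p (Sara): min(-5, 9) = -5
q (Sara): min(7, 4) = 4
d (Bob): max(-5, 4) = 4
M2 (Sara): min(-4, 4) = -4
start (Bob): max(-7, -4) = -4
Bob at start wants the highest of {M1=-7, M2=-4}, so chooses M2.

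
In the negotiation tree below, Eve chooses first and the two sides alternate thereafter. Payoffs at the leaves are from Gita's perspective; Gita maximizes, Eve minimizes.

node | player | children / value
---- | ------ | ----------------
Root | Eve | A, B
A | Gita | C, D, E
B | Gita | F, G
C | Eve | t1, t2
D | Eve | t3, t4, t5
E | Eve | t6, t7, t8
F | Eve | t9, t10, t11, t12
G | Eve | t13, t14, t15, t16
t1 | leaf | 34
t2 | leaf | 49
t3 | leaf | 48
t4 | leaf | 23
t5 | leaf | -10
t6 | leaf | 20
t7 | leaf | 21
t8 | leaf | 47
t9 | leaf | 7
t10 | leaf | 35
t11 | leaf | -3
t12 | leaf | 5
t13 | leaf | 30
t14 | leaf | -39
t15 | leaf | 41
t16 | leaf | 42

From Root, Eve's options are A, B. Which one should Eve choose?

B

C (Eve): min(34, 49) = 34
D (Eve): min(48, 23, -10) = -10
E (Eve): min(20, 21, 47) = 20
A (Gita): max(34, -10, 20) = 34
F (Eve): min(7, 35, -3, 5) = -3
G (Eve): min(30, -39, 41, 42) = -39
B (Gita): max(-3, -39) = -3
Root (Eve): min(34, -3) = -3
Eve at Root wants the lowest of {A=34, B=-3}, so chooses B.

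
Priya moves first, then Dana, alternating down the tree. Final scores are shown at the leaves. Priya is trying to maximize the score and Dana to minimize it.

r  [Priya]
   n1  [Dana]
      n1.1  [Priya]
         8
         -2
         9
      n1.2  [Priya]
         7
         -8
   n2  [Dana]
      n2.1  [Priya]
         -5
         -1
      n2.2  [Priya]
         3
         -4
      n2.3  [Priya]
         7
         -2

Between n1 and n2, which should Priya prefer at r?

n1.1 (Priya): max(8, -2, 9) = 9
n1.2 (Priya): max(7, -8) = 7
n1 (Dana): min(9, 7) = 7
n2.1 (Priya): max(-5, -1) = -1
n2.2 (Priya): max(3, -4) = 3
n2.3 (Priya): max(7, -2) = 7
n2 (Dana): min(-1, 3, 7) = -1
Priya prefers the higher value; n1=7, n2=-1. n1 is better since 7 > -1.

n1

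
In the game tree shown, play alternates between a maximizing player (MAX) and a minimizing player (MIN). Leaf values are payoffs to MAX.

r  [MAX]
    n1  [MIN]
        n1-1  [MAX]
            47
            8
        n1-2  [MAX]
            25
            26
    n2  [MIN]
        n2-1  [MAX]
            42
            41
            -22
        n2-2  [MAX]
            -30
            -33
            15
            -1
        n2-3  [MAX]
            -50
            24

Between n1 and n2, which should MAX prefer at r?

n1-1 (MAX): max(47, 8) = 47
n1-2 (MAX): max(25, 26) = 26
n1 (MIN): min(47, 26) = 26
n2-1 (MAX): max(42, 41, -22) = 42
n2-2 (MAX): max(-30, -33, 15, -1) = 15
n2-3 (MAX): max(-50, 24) = 24
n2 (MIN): min(42, 15, 24) = 15
MAX prefers the higher value; n1=26, n2=15. n1 is better since 26 > 15.

n1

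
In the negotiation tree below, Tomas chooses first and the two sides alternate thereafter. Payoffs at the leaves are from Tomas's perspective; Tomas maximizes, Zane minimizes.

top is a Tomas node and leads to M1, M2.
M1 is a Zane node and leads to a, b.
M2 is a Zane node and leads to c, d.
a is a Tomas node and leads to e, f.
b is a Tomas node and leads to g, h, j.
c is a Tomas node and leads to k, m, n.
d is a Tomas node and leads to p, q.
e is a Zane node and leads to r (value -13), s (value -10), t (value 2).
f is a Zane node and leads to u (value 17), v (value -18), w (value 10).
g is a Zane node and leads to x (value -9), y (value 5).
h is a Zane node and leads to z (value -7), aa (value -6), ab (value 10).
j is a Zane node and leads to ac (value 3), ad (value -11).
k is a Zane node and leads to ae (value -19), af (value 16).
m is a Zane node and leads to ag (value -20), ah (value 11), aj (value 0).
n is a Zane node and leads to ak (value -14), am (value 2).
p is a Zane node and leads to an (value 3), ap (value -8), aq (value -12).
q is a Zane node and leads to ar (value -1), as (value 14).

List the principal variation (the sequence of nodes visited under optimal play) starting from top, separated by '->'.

e (Zane): min(-13, -10, 2) = -13
f (Zane): min(17, -18, 10) = -18
a (Tomas): max(-13, -18) = -13
g (Zane): min(-9, 5) = -9
h (Zane): min(-7, -6, 10) = -7
j (Zane): min(3, -11) = -11
b (Tomas): max(-9, -7, -11) = -7
M1 (Zane): min(-13, -7) = -13
k (Zane): min(-19, 16) = -19
m (Zane): min(-20, 11, 0) = -20
n (Zane): min(-14, 2) = -14
c (Tomas): max(-19, -20, -14) = -14
p (Zane): min(3, -8, -12) = -12
q (Zane): min(-1, 14) = -1
d (Tomas): max(-12, -1) = -1
M2 (Zane): min(-14, -1) = -14
top (Tomas): max(-13, -14) = -13
At top, Tomas picks M1 (highest: -13).
At M1, Zane picks a (lowest: -13).
At a, Tomas picks e (highest: -13).
At e, Zane picks r (lowest: -13).
Terminal value -13.

top -> M1 -> a -> e -> r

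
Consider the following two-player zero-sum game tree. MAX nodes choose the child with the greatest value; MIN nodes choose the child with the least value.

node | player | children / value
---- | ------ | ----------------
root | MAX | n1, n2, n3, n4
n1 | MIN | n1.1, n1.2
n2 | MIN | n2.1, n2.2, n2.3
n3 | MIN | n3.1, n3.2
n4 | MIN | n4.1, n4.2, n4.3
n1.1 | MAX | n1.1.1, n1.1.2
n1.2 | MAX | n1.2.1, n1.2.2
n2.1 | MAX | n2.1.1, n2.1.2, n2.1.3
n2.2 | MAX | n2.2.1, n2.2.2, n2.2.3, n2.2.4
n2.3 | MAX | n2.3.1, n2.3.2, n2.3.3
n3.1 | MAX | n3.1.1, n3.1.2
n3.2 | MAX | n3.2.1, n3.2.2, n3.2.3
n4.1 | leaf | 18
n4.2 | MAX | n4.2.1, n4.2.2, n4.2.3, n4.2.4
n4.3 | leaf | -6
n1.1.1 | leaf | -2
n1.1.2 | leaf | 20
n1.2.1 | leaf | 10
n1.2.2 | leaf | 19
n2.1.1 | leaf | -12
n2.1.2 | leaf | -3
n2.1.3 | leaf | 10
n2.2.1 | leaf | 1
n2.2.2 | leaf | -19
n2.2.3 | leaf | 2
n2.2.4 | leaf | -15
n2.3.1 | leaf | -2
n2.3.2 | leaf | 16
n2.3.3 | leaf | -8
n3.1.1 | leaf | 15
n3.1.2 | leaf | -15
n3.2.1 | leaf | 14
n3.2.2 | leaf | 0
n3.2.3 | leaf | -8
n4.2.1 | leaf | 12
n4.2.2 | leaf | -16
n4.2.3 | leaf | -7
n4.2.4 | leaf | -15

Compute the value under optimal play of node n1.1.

n1.1 (MAX): max(-2, 20) = 20

20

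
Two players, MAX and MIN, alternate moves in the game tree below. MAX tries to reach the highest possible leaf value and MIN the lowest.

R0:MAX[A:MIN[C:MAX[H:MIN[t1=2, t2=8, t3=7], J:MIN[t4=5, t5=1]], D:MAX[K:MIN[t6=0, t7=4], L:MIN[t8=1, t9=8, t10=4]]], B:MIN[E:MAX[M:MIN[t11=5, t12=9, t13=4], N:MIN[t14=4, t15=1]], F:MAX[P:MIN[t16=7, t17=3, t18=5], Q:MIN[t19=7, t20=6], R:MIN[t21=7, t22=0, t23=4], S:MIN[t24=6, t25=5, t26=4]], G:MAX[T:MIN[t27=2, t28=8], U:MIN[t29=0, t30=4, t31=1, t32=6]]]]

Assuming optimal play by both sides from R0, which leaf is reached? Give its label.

H (MIN): min(2, 8, 7) = 2
J (MIN): min(5, 1) = 1
C (MAX): max(2, 1) = 2
K (MIN): min(0, 4) = 0
L (MIN): min(1, 8, 4) = 1
D (MAX): max(0, 1) = 1
A (MIN): min(2, 1) = 1
M (MIN): min(5, 9, 4) = 4
N (MIN): min(4, 1) = 1
E (MAX): max(4, 1) = 4
P (MIN): min(7, 3, 5) = 3
Q (MIN): min(7, 6) = 6
R (MIN): min(7, 0, 4) = 0
S (MIN): min(6, 5, 4) = 4
F (MAX): max(3, 6, 0, 4) = 6
T (MIN): min(2, 8) = 2
U (MIN): min(0, 4, 1, 6) = 0
G (MAX): max(2, 0) = 2
B (MIN): min(4, 6, 2) = 2
R0 (MAX): max(1, 2) = 2
At R0, MAX picks B (highest: 2).
At B, MIN picks G (lowest: 2).
At G, MAX picks T (highest: 2).
At T, MIN picks t27 (lowest: 2).
Terminal value 2.

t27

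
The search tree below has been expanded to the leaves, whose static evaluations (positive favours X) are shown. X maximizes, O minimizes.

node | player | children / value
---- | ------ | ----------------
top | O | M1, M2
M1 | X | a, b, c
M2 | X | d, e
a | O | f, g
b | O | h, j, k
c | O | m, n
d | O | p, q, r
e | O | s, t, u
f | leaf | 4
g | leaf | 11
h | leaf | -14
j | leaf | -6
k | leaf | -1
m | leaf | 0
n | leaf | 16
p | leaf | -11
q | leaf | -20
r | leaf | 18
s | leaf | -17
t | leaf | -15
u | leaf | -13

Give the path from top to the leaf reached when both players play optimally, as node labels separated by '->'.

a (O): min(4, 11) = 4
b (O): min(-14, -6, -1) = -14
c (O): min(0, 16) = 0
M1 (X): max(4, -14, 0) = 4
d (O): min(-11, -20, 18) = -20
e (O): min(-17, -15, -13) = -17
M2 (X): max(-20, -17) = -17
top (O): min(4, -17) = -17
At top, O picks M2 (lowest: -17).
At M2, X picks e (highest: -17).
At e, O picks s (lowest: -17).
Terminal value -17.

top -> M2 -> e -> s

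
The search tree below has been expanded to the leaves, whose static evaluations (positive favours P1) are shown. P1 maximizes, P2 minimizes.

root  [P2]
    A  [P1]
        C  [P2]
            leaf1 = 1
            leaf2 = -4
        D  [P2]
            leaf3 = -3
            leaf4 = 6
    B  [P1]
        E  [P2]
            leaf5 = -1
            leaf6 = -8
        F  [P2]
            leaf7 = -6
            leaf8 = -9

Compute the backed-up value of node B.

E (P2): min(-1, -8) = -8
F (P2): min(-6, -9) = -9
B (P1): max(-8, -9) = -8

-8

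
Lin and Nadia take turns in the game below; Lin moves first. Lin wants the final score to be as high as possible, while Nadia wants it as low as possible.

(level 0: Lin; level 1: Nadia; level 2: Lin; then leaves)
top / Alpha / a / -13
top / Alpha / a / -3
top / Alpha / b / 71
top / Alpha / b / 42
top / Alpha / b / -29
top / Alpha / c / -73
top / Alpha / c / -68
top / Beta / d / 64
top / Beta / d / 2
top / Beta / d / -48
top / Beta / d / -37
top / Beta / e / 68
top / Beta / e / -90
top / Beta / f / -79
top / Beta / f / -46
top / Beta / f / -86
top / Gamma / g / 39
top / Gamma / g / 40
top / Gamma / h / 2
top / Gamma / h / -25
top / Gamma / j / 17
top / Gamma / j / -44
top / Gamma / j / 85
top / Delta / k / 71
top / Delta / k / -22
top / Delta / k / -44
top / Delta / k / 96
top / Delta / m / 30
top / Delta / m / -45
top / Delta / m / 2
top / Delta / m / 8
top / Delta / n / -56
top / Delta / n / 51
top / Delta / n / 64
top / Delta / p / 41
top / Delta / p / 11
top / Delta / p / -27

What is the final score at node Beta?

-46

d (Lin): max(64, 2, -48, -37) = 64
e (Lin): max(68, -90) = 68
f (Lin): max(-79, -46, -86) = -46
Beta (Nadia): min(64, 68, -46) = -46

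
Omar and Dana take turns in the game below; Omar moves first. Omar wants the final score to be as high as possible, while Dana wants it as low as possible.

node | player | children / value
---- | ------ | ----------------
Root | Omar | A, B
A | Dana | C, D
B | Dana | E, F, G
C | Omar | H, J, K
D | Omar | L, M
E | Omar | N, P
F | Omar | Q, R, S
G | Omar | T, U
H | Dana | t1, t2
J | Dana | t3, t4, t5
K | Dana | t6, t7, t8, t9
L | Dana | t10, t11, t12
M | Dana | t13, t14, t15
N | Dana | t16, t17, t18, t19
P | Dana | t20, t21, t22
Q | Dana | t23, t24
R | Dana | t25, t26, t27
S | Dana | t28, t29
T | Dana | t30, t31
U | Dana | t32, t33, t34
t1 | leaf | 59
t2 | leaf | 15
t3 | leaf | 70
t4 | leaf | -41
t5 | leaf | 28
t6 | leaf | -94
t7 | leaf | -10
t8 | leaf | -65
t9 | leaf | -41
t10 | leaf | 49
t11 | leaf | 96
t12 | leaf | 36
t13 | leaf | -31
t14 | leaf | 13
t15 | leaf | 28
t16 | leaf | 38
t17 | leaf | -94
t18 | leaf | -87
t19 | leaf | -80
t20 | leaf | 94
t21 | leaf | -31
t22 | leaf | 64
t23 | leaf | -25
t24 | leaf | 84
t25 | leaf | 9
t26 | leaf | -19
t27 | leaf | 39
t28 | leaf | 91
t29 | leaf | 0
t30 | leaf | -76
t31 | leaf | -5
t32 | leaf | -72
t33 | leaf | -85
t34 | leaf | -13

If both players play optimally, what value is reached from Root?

H (Dana): min(59, 15) = 15
J (Dana): min(70, -41, 28) = -41
K (Dana): min(-94, -10, -65, -41) = -94
C (Omar): max(15, -41, -94) = 15
L (Dana): min(49, 96, 36) = 36
M (Dana): min(-31, 13, 28) = -31
D (Omar): max(36, -31) = 36
A (Dana): min(15, 36) = 15
N (Dana): min(38, -94, -87, -80) = -94
P (Dana): min(94, -31, 64) = -31
E (Omar): max(-94, -31) = -31
Q (Dana): min(-25, 84) = -25
R (Dana): min(9, -19, 39) = -19
S (Dana): min(91, 0) = 0
F (Omar): max(-25, -19, 0) = 0
T (Dana): min(-76, -5) = -76
U (Dana): min(-72, -85, -13) = -85
G (Omar): max(-76, -85) = -76
B (Dana): min(-31, 0, -76) = -76
Root (Omar): max(15, -76) = 15

15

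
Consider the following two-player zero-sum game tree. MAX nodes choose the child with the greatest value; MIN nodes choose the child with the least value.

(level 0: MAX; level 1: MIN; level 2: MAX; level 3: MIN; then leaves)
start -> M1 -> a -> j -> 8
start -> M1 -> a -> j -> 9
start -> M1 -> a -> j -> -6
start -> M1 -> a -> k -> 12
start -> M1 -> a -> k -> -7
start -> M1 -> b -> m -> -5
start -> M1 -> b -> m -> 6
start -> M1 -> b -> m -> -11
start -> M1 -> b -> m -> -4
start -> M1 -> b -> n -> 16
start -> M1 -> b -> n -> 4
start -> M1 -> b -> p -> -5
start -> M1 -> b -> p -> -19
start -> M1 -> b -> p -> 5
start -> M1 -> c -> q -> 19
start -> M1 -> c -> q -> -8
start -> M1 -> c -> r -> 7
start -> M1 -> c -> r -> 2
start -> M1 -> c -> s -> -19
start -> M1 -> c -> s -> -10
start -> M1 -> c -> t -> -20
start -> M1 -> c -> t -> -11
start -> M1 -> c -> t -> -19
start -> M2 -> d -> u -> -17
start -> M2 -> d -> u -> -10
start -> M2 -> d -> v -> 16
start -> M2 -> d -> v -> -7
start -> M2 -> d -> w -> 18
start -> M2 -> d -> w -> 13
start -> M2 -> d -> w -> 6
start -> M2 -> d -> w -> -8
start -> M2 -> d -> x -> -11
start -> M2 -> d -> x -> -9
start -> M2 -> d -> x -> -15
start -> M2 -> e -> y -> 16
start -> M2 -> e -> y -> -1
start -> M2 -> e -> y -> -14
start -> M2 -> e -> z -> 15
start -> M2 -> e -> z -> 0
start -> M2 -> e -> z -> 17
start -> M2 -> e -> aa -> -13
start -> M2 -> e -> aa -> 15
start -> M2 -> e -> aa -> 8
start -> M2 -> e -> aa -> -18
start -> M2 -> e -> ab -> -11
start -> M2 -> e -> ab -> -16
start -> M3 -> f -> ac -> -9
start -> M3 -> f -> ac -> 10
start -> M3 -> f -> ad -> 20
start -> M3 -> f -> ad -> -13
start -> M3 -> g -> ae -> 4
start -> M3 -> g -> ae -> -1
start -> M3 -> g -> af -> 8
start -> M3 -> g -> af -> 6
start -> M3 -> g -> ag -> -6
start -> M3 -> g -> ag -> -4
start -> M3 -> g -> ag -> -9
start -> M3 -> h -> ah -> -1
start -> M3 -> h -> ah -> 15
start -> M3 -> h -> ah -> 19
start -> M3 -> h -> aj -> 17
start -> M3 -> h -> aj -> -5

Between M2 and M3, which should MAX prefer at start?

M2

u (MIN): min(-17, -10) = -17
v (MIN): min(16, -7) = -7
w (MIN): min(18, 13, 6, -8) = -8
x (MIN): min(-11, -9, -15) = -15
d (MAX): max(-17, -7, -8, -15) = -7
y (MIN): min(16, -1, -14) = -14
z (MIN): min(15, 0, 17) = 0
aa (MIN): min(-13, 15, 8, -18) = -18
ab (MIN): min(-11, -16) = -16
e (MAX): max(-14, 0, -18, -16) = 0
M2 (MIN): min(-7, 0) = -7
ac (MIN): min(-9, 10) = -9
ad (MIN): min(20, -13) = -13
f (MAX): max(-9, -13) = -9
ae (MIN): min(4, -1) = -1
af (MIN): min(8, 6) = 6
ag (MIN): min(-6, -4, -9) = -9
g (MAX): max(-1, 6, -9) = 6
ah (MIN): min(-1, 15, 19) = -1
aj (MIN): min(17, -5) = -5
h (MAX): max(-1, -5) = -1
M3 (MIN): min(-9, 6, -1) = -9
MAX prefers the higher value; M2=-7, M3=-9. M2 is better since -7 > -9.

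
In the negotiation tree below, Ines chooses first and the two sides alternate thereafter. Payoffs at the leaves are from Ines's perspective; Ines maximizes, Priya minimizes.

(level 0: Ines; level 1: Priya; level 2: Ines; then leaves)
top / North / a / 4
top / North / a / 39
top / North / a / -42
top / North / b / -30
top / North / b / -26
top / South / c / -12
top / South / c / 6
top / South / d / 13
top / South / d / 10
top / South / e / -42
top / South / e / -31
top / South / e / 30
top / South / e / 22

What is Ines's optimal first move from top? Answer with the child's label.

South

a (Ines): max(4, 39, -42) = 39
b (Ines): max(-30, -26) = -26
North (Priya): min(39, -26) = -26
c (Ines): max(-12, 6) = 6
d (Ines): max(13, 10) = 13
e (Ines): max(-42, -31, 30, 22) = 30
South (Priya): min(6, 13, 30) = 6
top (Ines): max(-26, 6) = 6
Ines at top wants the highest of {North=-26, South=6}, so chooses South.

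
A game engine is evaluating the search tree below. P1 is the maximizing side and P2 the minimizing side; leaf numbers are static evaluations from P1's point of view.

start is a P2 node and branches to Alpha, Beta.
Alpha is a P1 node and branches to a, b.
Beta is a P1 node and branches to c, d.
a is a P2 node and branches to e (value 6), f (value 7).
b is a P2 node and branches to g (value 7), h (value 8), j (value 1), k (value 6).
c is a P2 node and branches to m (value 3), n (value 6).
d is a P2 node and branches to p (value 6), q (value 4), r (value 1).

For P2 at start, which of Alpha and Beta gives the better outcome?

a (P2): min(6, 7) = 6
b (P2): min(7, 8, 1, 6) = 1
Alpha (P1): max(6, 1) = 6
c (P2): min(3, 6) = 3
d (P2): min(6, 4, 1) = 1
Beta (P1): max(3, 1) = 3
P2 prefers the lower value; Alpha=6, Beta=3. Beta is better since 3 < 6.

Beta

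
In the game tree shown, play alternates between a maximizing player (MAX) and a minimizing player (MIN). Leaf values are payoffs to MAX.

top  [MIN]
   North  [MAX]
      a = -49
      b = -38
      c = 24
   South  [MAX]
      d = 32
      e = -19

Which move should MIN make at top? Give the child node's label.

North

North (MAX): max(-49, -38, 24) = 24
South (MAX): max(32, -19) = 32
top (MIN): min(24, 32) = 24
MIN at top wants the lowest of {North=24, South=32}, so chooses North.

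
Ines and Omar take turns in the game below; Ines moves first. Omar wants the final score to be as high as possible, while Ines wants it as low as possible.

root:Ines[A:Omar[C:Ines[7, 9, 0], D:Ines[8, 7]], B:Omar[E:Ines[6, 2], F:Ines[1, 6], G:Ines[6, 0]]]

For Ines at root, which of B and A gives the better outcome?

B

E (Ines): min(6, 2) = 2
F (Ines): min(1, 6) = 1
G (Ines): min(6, 0) = 0
B (Omar): max(2, 1, 0) = 2
C (Ines): min(7, 9, 0) = 0
D (Ines): min(8, 7) = 7
A (Omar): max(0, 7) = 7
Ines prefers the lower value; B=2, A=7. B is better since 2 < 7.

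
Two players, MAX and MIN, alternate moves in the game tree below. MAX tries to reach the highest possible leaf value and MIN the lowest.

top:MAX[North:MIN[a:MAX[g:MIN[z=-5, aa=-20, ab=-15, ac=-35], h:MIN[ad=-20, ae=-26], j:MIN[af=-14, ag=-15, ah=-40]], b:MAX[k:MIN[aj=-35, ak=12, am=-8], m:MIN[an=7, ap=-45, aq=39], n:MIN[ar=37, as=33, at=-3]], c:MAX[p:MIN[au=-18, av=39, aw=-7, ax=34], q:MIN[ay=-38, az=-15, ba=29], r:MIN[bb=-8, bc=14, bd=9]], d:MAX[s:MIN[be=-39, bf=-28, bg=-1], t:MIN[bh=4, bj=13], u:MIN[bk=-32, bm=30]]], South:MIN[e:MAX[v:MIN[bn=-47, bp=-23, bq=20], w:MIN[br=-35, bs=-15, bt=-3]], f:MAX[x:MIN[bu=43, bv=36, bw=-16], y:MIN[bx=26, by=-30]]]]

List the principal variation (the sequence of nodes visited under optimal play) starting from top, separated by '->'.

g (MIN): min(-5, -20, -15, -35) = -35
h (MIN): min(-20, -26) = -26
j (MIN): min(-14, -15, -40) = -40
a (MAX): max(-35, -26, -40) = -26
k (MIN): min(-35, 12, -8) = -35
m (MIN): min(7, -45, 39) = -45
n (MIN): min(37, 33, -3) = -3
b (MAX): max(-35, -45, -3) = -3
p (MIN): min(-18, 39, -7, 34) = -18
q (MIN): min(-38, -15, 29) = -38
r (MIN): min(-8, 14, 9) = -8
c (MAX): max(-18, -38, -8) = -8
s (MIN): min(-39, -28, -1) = -39
t (MIN): min(4, 13) = 4
u (MIN): min(-32, 30) = -32
d (MAX): max(-39, 4, -32) = 4
North (MIN): min(-26, -3, -8, 4) = -26
v (MIN): min(-47, -23, 20) = -47
w (MIN): min(-35, -15, -3) = -35
e (MAX): max(-47, -35) = -35
x (MIN): min(43, 36, -16) = -16
y (MIN): min(26, -30) = -30
f (MAX): max(-16, -30) = -16
South (MIN): min(-35, -16) = -35
top (MAX): max(-26, -35) = -26
At top, MAX picks North (highest: -26).
At North, MIN picks a (lowest: -26).
At a, MAX picks h (highest: -26).
At h, MIN picks ae (lowest: -26).
Terminal value -26.

top -> North -> a -> h -> ae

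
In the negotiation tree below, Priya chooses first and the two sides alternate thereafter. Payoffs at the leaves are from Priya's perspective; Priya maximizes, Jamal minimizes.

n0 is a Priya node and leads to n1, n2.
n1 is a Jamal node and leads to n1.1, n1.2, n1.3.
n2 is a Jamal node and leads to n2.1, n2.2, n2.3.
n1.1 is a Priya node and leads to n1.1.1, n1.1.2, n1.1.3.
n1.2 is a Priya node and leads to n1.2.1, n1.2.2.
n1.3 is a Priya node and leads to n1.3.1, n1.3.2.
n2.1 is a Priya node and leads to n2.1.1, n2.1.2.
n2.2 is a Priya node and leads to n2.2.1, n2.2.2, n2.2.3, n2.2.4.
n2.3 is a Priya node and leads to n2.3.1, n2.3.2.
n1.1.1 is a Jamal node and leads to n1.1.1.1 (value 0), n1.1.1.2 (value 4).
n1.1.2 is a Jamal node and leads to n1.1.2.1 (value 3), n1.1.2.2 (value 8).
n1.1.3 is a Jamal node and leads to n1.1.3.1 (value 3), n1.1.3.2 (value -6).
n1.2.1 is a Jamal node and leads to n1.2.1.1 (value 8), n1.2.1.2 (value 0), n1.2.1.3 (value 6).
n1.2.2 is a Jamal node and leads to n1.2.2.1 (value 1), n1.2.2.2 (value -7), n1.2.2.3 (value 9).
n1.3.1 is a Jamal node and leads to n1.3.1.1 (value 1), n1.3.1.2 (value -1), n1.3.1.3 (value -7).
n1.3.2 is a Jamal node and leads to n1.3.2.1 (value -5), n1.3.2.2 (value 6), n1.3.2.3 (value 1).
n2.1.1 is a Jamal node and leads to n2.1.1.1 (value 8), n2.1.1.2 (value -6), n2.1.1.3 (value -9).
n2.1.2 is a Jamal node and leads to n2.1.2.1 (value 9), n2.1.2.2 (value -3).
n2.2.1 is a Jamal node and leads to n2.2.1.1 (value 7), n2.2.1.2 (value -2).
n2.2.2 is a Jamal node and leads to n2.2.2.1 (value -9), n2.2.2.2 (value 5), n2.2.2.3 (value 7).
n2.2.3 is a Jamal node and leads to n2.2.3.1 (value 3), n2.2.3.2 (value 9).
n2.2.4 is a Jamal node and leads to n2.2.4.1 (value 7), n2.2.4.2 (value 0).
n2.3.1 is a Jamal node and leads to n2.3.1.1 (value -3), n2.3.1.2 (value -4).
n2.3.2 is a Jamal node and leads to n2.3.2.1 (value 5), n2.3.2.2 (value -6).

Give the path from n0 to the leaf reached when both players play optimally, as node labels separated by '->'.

n0 -> n2 -> n2.3 -> n2.3.1 -> n2.3.1.2

n1.1.1 (Jamal): min(0, 4) = 0
n1.1.2 (Jamal): min(3, 8) = 3
n1.1.3 (Jamal): min(3, -6) = -6
n1.1 (Priya): max(0, 3, -6) = 3
n1.2.1 (Jamal): min(8, 0, 6) = 0
n1.2.2 (Jamal): min(1, -7, 9) = -7
n1.2 (Priya): max(0, -7) = 0
n1.3.1 (Jamal): min(1, -1, -7) = -7
n1.3.2 (Jamal): min(-5, 6, 1) = -5
n1.3 (Priya): max(-7, -5) = -5
n1 (Jamal): min(3, 0, -5) = -5
n2.1.1 (Jamal): min(8, -6, -9) = -9
n2.1.2 (Jamal): min(9, -3) = -3
n2.1 (Priya): max(-9, -3) = -3
n2.2.1 (Jamal): min(7, -2) = -2
n2.2.2 (Jamal): min(-9, 5, 7) = -9
n2.2.3 (Jamal): min(3, 9) = 3
n2.2.4 (Jamal): min(7, 0) = 0
n2.2 (Priya): max(-2, -9, 3, 0) = 3
n2.3.1 (Jamal): min(-3, -4) = -4
n2.3.2 (Jamal): min(5, -6) = -6
n2.3 (Priya): max(-4, -6) = -4
n2 (Jamal): min(-3, 3, -4) = -4
n0 (Priya): max(-5, -4) = -4
At n0, Priya picks n2 (highest: -4).
At n2, Jamal picks n2.3 (lowest: -4).
At n2.3, Priya picks n2.3.1 (highest: -4).
At n2.3.1, Jamal picks n2.3.1.2 (lowest: -4).
Terminal value -4.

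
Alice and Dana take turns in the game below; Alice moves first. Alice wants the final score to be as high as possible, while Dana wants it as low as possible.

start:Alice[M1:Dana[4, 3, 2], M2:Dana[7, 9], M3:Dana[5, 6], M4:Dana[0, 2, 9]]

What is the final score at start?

7

M1 (Dana): min(4, 3, 2) = 2
M2 (Dana): min(7, 9) = 7
M3 (Dana): min(5, 6) = 5
M4 (Dana): min(0, 2, 9) = 0
start (Alice): max(2, 7, 5, 0) = 7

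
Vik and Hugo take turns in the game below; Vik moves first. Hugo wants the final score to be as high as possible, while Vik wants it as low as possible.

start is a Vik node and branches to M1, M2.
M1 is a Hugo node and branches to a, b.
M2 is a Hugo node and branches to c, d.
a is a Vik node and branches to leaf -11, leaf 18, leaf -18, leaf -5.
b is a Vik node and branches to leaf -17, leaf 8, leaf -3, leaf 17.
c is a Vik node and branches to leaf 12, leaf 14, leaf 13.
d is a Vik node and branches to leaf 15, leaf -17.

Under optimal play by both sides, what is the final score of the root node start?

a (Vik): min(-11, 18, -18, -5) = -18
b (Vik): min(-17, 8, -3, 17) = -17
M1 (Hugo): max(-18, -17) = -17
c (Vik): min(12, 14, 13) = 12
d (Vik): min(15, -17) = -17
M2 (Hugo): max(12, -17) = 12
start (Vik): min(-17, 12) = -17

-17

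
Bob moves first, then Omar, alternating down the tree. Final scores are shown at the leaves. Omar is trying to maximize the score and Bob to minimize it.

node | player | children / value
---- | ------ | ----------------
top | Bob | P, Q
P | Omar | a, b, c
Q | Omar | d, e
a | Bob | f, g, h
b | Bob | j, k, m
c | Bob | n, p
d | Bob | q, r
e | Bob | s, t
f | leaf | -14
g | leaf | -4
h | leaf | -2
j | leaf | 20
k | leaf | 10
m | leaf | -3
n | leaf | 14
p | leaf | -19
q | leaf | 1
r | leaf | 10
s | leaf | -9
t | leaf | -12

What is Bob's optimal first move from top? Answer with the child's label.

P

a (Bob): min(-14, -4, -2) = -14
b (Bob): min(20, 10, -3) = -3
c (Bob): min(14, -19) = -19
P (Omar): max(-14, -3, -19) = -3
d (Bob): min(1, 10) = 1
e (Bob): min(-9, -12) = -12
Q (Omar): max(1, -12) = 1
top (Bob): min(-3, 1) = -3
Bob at top wants the lowest of {P=-3, Q=1}, so chooses P.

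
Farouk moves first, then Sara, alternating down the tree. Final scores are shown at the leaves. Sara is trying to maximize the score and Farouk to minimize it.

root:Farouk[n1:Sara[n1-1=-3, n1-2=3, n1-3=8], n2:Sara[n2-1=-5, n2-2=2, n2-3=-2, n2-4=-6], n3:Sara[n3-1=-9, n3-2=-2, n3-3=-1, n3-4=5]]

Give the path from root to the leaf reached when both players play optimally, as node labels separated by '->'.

n1 (Sara): max(-3, 3, 8) = 8
n2 (Sara): max(-5, 2, -2, -6) = 2
n3 (Sara): max(-9, -2, -1, 5) = 5
root (Farouk): min(8, 2, 5) = 2
At root, Farouk picks n2 (lowest: 2).
At n2, Sara picks n2-2 (highest: 2).
Terminal value 2.

root -> n2 -> n2-2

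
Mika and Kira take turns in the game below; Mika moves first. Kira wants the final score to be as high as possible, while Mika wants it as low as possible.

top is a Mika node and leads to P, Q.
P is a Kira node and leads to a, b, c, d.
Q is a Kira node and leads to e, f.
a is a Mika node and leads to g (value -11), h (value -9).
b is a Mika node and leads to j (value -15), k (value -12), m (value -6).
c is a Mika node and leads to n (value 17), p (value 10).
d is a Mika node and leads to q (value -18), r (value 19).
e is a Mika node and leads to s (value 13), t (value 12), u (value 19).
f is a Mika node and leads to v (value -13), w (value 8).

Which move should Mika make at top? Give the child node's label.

P

a (Mika): min(-11, -9) = -11
b (Mika): min(-15, -12, -6) = -15
c (Mika): min(17, 10) = 10
d (Mika): min(-18, 19) = -18
P (Kira): max(-11, -15, 10, -18) = 10
e (Mika): min(13, 12, 19) = 12
f (Mika): min(-13, 8) = -13
Q (Kira): max(12, -13) = 12
top (Mika): min(10, 12) = 10
Mika at top wants the lowest of {P=10, Q=12}, so chooses P.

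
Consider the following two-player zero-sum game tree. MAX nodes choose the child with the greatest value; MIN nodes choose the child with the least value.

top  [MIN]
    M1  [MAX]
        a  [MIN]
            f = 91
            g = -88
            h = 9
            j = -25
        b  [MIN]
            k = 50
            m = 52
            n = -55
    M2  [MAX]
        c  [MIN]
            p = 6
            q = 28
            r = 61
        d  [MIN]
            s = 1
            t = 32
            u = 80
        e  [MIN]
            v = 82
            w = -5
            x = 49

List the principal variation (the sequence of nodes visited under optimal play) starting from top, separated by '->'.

a (MIN): min(91, -88, 9, -25) = -88
b (MIN): min(50, 52, -55) = -55
M1 (MAX): max(-88, -55) = -55
c (MIN): min(6, 28, 61) = 6
d (MIN): min(1, 32, 80) = 1
e (MIN): min(82, -5, 49) = -5
M2 (MAX): max(6, 1, -5) = 6
top (MIN): min(-55, 6) = -55
At top, MIN picks M1 (lowest: -55).
At M1, MAX picks b (highest: -55).
At b, MIN picks n (lowest: -55).
Terminal value -55.

top -> M1 -> b -> n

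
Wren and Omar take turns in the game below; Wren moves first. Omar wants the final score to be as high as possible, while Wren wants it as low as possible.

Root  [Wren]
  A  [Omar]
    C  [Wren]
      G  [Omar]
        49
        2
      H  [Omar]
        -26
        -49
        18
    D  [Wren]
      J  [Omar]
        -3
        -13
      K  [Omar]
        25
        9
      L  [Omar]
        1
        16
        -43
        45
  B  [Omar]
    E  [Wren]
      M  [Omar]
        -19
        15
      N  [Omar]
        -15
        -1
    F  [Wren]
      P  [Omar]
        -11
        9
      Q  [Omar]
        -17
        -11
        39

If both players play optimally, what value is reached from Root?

G (Omar): max(49, 2) = 49
H (Omar): max(-26, -49, 18) = 18
C (Wren): min(49, 18) = 18
J (Omar): max(-3, -13) = -3
K (Omar): max(25, 9) = 25
L (Omar): max(1, 16, -43, 45) = 45
D (Wren): min(-3, 25, 45) = -3
A (Omar): max(18, -3) = 18
M (Omar): max(-19, 15) = 15
N (Omar): max(-15, -1) = -1
E (Wren): min(15, -1) = -1
P (Omar): max(-11, 9) = 9
Q (Omar): max(-17, -11, 39) = 39
F (Wren): min(9, 39) = 9
B (Omar): max(-1, 9) = 9
Root (Wren): min(18, 9) = 9

9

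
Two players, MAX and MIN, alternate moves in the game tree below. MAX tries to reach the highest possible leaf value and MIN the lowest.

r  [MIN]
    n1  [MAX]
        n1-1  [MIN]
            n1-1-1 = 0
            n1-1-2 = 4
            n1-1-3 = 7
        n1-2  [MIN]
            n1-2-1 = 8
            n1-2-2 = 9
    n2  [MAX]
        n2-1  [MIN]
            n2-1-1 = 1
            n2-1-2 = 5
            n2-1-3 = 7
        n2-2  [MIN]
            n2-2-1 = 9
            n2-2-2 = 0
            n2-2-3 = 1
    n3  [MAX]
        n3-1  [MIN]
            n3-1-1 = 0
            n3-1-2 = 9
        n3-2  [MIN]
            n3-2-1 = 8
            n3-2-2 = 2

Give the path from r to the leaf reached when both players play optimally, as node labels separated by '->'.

r -> n2 -> n2-1 -> n2-1-1

n1-1 (MIN): min(0, 4, 7) = 0
n1-2 (MIN): min(8, 9) = 8
n1 (MAX): max(0, 8) = 8
n2-1 (MIN): min(1, 5, 7) = 1
n2-2 (MIN): min(9, 0, 1) = 0
n2 (MAX): max(1, 0) = 1
n3-1 (MIN): min(0, 9) = 0
n3-2 (MIN): min(8, 2) = 2
n3 (MAX): max(0, 2) = 2
r (MIN): min(8, 1, 2) = 1
At r, MIN picks n2 (lowest: 1).
At n2, MAX picks n2-1 (highest: 1).
At n2-1, MIN picks n2-1-1 (lowest: 1).
Terminal value 1.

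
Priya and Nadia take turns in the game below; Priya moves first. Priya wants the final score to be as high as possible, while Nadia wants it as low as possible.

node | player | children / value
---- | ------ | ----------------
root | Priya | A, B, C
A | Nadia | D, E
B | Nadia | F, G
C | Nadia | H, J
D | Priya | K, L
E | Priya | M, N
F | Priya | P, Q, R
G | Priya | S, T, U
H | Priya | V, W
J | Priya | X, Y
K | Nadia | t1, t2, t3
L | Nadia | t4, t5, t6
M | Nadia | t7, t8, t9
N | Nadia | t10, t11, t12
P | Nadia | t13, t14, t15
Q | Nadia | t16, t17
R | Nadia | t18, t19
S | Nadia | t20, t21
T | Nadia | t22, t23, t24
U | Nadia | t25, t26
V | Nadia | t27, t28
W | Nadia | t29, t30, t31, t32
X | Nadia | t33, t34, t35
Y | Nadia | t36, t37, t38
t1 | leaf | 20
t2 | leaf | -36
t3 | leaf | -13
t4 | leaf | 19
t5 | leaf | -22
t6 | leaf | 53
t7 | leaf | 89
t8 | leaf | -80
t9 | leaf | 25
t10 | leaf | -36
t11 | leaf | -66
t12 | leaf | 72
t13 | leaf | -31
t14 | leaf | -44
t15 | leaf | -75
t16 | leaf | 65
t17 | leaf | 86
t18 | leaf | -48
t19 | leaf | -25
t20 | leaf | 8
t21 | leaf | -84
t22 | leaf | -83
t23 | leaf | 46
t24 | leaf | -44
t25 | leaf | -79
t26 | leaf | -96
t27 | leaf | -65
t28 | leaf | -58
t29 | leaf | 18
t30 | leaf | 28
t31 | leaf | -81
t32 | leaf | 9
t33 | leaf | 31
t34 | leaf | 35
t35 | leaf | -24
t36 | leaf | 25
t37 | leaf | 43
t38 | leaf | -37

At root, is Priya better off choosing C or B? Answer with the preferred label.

V (Nadia): min(-65, -58) = -65
W (Nadia): min(18, 28, -81, 9) = -81
H (Priya): max(-65, -81) = -65
X (Nadia): min(31, 35, -24) = -24
Y (Nadia): min(25, 43, -37) = -37
J (Priya): max(-24, -37) = -24
C (Nadia): min(-65, -24) = -65
P (Nadia): min(-31, -44, -75) = -75
Q (Nadia): min(65, 86) = 65
R (Nadia): min(-48, -25) = -48
F (Priya): max(-75, 65, -48) = 65
S (Nadia): min(8, -84) = -84
T (Nadia): min(-83, 46, -44) = -83
U (Nadia): min(-79, -96) = -96
G (Priya): max(-84, -83, -96) = -83
B (Nadia): min(65, -83) = -83
Priya prefers the higher value; C=-65, B=-83. C is better since -65 > -83.

C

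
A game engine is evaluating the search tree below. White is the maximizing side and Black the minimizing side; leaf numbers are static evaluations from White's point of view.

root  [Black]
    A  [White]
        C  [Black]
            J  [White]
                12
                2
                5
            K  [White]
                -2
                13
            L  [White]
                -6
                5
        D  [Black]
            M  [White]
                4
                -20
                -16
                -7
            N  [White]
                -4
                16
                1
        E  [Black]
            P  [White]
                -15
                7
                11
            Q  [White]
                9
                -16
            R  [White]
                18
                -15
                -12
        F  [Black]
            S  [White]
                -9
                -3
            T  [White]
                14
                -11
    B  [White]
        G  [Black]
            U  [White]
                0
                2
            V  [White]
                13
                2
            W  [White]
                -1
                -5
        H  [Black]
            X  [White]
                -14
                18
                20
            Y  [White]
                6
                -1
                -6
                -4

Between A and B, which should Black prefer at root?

B

J (White): max(12, 2, 5) = 12
K (White): max(-2, 13) = 13
L (White): max(-6, 5) = 5
C (Black): min(12, 13, 5) = 5
M (White): max(4, -20, -16, -7) = 4
N (White): max(-4, 16, 1) = 16
D (Black): min(4, 16) = 4
P (White): max(-15, 7, 11) = 11
Q (White): max(9, -16) = 9
R (White): max(18, -15, -12) = 18
E (Black): min(11, 9, 18) = 9
S (White): max(-9, -3) = -3
T (White): max(14, -11) = 14
F (Black): min(-3, 14) = -3
A (White): max(5, 4, 9, -3) = 9
U (White): max(0, 2) = 2
V (White): max(13, 2) = 13
W (White): max(-1, -5) = -1
G (Black): min(2, 13, -1) = -1
X (White): max(-14, 18, 20) = 20
Y (White): max(6, -1, -6, -4) = 6
H (Black): min(20, 6) = 6
B (White): max(-1, 6) = 6
Black prefers the lower value; A=9, B=6. B is better since 6 < 9.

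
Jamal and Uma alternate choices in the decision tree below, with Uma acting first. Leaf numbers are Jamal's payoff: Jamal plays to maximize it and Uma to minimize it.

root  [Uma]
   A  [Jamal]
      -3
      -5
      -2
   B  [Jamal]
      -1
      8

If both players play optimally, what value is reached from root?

-2

A (Jamal): max(-3, -5, -2) = -2
B (Jamal): max(-1, 8) = 8
root (Uma): min(-2, 8) = -2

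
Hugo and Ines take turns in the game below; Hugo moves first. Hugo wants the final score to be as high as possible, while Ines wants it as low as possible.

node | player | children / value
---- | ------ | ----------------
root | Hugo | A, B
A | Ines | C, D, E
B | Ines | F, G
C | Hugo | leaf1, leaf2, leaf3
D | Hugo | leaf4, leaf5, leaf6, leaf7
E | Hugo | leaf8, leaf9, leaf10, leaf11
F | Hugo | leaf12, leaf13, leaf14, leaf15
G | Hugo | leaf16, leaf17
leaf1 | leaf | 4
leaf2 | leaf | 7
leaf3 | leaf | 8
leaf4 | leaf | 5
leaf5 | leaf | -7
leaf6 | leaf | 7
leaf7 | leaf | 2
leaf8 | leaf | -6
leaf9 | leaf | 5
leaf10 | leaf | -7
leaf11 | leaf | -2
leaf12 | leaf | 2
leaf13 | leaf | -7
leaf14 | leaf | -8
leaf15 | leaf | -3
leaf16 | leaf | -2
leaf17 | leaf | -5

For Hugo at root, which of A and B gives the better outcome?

C (Hugo): max(4, 7, 8) = 8
D (Hugo): max(5, -7, 7, 2) = 7
E (Hugo): max(-6, 5, -7, -2) = 5
A (Ines): min(8, 7, 5) = 5
F (Hugo): max(2, -7, -8, -3) = 2
G (Hugo): max(-2, -5) = -2
B (Ines): min(2, -2) = -2
Hugo prefers the higher value; A=5, B=-2. A is better since 5 > -2.

A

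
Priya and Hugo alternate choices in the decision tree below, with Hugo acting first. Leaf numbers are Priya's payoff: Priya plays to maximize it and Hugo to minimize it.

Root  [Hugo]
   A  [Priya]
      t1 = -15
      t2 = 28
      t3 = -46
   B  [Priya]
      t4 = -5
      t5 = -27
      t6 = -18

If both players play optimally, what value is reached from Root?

-5

A (Priya): max(-15, 28, -46) = 28
B (Priya): max(-5, -27, -18) = -5
Root (Hugo): min(28, -5) = -5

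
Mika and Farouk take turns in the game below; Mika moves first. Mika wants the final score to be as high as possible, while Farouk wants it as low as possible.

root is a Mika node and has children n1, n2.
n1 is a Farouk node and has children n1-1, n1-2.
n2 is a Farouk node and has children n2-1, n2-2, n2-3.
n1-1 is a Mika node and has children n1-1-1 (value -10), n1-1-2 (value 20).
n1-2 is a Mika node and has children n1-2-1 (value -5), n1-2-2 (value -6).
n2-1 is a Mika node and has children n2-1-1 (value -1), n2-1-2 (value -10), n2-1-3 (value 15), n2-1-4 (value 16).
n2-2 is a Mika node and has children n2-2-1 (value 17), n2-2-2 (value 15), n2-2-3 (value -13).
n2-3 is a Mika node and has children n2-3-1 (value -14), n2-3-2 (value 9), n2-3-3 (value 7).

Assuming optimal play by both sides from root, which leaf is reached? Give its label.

n1-1 (Mika): max(-10, 20) = 20
n1-2 (Mika): max(-5, -6) = -5
n1 (Farouk): min(20, -5) = -5
n2-1 (Mika): max(-1, -10, 15, 16) = 16
n2-2 (Mika): max(17, 15, -13) = 17
n2-3 (Mika): max(-14, 9, 7) = 9
n2 (Farouk): min(16, 17, 9) = 9
root (Mika): max(-5, 9) = 9
At root, Mika picks n2 (highest: 9).
At n2, Farouk picks n2-3 (lowest: 9).
At n2-3, Mika picks n2-3-2 (highest: 9).
Terminal value 9.

n2-3-2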